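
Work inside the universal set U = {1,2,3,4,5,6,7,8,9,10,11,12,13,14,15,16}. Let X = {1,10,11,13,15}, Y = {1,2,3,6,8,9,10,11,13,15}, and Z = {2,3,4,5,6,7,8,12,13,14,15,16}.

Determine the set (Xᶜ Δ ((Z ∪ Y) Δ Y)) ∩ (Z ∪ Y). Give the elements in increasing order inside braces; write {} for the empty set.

{2,3,6,8,9}

Xᶜ = {2,3,4,5,6,7,8,9,12,14,16}
Z ∪ Y = {1,2,3,4,5,6,7,8,9,10,11,12,13,14,15,16}
(Z ∪ Y) Δ Y = {4,5,7,12,14,16}
Xᶜ Δ ((Z ∪ Y) Δ Y) = {2,3,6,8,9}
(Xᶜ Δ ((Z ∪ Y) Δ Y)) ∩ (Z ∪ Y) = {2,3,6,8,9}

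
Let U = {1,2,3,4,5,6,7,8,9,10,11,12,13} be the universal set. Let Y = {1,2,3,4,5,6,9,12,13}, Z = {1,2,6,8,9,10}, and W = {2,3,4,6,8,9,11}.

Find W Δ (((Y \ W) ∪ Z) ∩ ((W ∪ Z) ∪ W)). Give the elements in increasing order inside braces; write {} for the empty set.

{1,3,4,10,11}

Y \ W = {1,5,12,13}
(Y \ W) ∪ Z = {1,2,5,6,8,9,10,12,13}
W ∪ Z = {1,2,3,4,6,8,9,10,11}
(W ∪ Z) ∪ W = {1,2,3,4,6,8,9,10,11}
((Y \ W) ∪ Z) ∩ ((W ∪ Z) ∪ W) = {1,2,6,8,9,10}
W Δ (((Y \ W) ∪ Z) ∩ ((W ∪ Z) ∪ W)) = {1,3,4,10,11}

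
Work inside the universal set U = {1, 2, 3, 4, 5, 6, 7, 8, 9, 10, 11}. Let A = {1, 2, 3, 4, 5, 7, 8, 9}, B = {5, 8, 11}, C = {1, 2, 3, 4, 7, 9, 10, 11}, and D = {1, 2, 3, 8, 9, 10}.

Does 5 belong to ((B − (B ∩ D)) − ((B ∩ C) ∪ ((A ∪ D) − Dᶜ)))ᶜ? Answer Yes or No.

No

5 ∈ B and 5 ∉ D, so 5 ∉ B ∩ D
5 ∈ B and 5 ∉ (B ∩ D), so 5 ∈ B − (B ∩ D)
5 ∈ B and 5 ∉ C, so 5 ∉ B ∩ C
5 ∈ A and 5 ∉ D, so 5 ∈ A ∪ D
5 ∉ D, so 5 ∈ Dᶜ
5 ∈ (A ∪ D) and 5 ∈ Dᶜ, so 5 ∉ (A ∪ D) − Dᶜ
5 ∉ (B ∩ C) and 5 ∉ ((A ∪ D) − Dᶜ), so 5 ∉ (B ∩ C) ∪ ((A ∪ D) − Dᶜ)
5 ∈ (B − (B ∩ D)) and 5 ∉ ((B ∩ C) ∪ ((A ∪ D) − Dᶜ)), so 5 ∈ (B − (B ∩ D)) − ((B ∩ C) ∪ ((A ∪ D) − Dᶜ))
5 ∉ ((B − (B ∩ D)) − ((B ∩ C) ∪ ((A ∪ D) − Dᶜ)))ᶜ since 5 ∈ ((B − (B ∩ D)) − ((B ∩ C) ∪ ((A ∪ D) − Dᶜ)))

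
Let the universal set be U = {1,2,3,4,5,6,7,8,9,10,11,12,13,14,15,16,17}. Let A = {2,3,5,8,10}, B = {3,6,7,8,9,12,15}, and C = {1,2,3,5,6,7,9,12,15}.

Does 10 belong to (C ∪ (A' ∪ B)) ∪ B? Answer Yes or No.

10 ∈ A, so 10 ∉ A'
10 ∉ A' and 10 ∉ B, so 10 ∉ A' ∪ B
10 ∉ C and 10 ∉ (A' ∪ B), so 10 ∉ C ∪ (A' ∪ B)
10 ∉ (C ∪ (A' ∪ B)) and 10 ∉ B, so 10 ∉ (C ∪ (A' ∪ B)) ∪ B

No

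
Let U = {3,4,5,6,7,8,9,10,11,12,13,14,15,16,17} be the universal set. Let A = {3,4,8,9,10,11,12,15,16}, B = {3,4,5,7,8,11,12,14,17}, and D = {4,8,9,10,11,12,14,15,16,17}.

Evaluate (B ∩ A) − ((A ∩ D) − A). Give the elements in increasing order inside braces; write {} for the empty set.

B ∩ A = {3,4,8,11,12}
A ∩ D = {4,8,9,10,11,12,15,16}
(A ∩ D) − A = {}
(B ∩ A) − ((A ∩ D) − A) = {3,4,8,11,12}

{3,4,8,11,12}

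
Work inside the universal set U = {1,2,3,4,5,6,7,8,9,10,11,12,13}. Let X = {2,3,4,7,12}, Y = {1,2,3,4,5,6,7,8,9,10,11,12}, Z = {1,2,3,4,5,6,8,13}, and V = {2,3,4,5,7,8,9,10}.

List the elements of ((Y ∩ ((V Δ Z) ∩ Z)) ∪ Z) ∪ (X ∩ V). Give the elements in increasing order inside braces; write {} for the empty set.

V Δ Z = {1,6,7,9,10,13}
(V Δ Z) ∩ Z = {1,6,13}
Y ∩ ((V Δ Z) ∩ Z) = {1,6}
(Y ∩ ((V Δ Z) ∩ Z)) ∪ Z = {1,2,3,4,5,6,8,13}
X ∩ V = {2,3,4,7}
((Y ∩ ((V Δ Z) ∩ Z)) ∪ Z) ∪ (X ∩ V) = {1,2,3,4,5,6,7,8,13}

{1,2,3,4,5,6,7,8,13}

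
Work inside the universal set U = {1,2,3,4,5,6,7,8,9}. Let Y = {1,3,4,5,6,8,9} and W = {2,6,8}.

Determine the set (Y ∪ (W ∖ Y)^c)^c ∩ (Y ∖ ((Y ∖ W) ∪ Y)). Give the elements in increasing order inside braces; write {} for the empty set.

{}

W ∖ Y = {2}
(W ∖ Y)^c = {1,3,4,5,6,7,8,9}
Y ∪ (W ∖ Y)^c = {1,3,4,5,6,7,8,9}
(Y ∪ (W ∖ Y)^c)^c = {2}
Y ∖ W = {1,3,4,5,9}
(Y ∖ W) ∪ Y = {1,3,4,5,6,8,9}
Y ∖ ((Y ∖ W) ∪ Y) = {}
(Y ∪ (W ∖ Y)^c)^c ∩ (Y ∖ ((Y ∖ W) ∪ Y)) = {}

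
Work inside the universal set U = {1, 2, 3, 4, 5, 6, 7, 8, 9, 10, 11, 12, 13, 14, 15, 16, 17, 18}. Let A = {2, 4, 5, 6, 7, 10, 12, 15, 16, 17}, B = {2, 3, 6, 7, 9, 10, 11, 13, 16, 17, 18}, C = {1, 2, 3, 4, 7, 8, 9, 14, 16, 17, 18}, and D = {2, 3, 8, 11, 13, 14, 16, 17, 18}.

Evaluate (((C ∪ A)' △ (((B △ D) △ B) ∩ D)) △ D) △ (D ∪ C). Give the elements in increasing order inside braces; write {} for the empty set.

C ∪ A = {1, 2, 3, 4, 5, 6, 7, 8, 9, 10, 12, 14, 15, 16, 17, 18}
(C ∪ A)' = {11, 13}
B △ D = {6, 7, 8, 9, 10, 14}
(B △ D) △ B = {2, 3, 8, 11, 13, 14, 16, 17, 18}
((B △ D) △ B) ∩ D = {2, 3, 8, 11, 13, 14, 16, 17, 18}
(C ∪ A)' △ (((B △ D) △ B) ∩ D) = {2, 3, 8, 14, 16, 17, 18}
((C ∪ A)' △ (((B △ D) △ B) ∩ D)) △ D = {11, 13}
D ∪ C = {1, 2, 3, 4, 7, 8, 9, 11, 13, 14, 16, 17, 18}
(((C ∪ A)' △ (((B △ D) △ B) ∩ D)) △ D) △ (D ∪ C) = {1, 2, 3, 4, 7, 8, 9, 14, 16, 17, 18}

{1, 2, 3, 4, 7, 8, 9, 14, 16, 17, 18}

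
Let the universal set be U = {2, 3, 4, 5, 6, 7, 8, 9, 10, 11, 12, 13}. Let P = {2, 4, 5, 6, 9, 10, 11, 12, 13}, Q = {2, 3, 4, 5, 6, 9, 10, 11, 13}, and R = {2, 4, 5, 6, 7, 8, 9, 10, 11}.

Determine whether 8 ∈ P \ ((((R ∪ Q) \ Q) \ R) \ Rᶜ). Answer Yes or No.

8 ∈ R and 8 ∉ Q, so 8 ∈ R ∪ Q
8 ∈ (R ∪ Q) and 8 ∉ Q, so 8 ∈ (R ∪ Q) \ Q
8 ∈ ((R ∪ Q) \ Q) and 8 ∈ R, so 8 ∉ ((R ∪ Q) \ Q) \ R
8 ∈ R, so 8 ∉ Rᶜ
8 ∉ (((R ∪ Q) \ Q) \ R) and 8 ∉ Rᶜ, so 8 ∉ (((R ∪ Q) \ Q) \ R) \ Rᶜ
8 ∉ P and 8 ∉ ((((R ∪ Q) \ Q) \ R) \ Rᶜ), so 8 ∉ P \ ((((R ∪ Q) \ Q) \ R) \ Rᶜ)

No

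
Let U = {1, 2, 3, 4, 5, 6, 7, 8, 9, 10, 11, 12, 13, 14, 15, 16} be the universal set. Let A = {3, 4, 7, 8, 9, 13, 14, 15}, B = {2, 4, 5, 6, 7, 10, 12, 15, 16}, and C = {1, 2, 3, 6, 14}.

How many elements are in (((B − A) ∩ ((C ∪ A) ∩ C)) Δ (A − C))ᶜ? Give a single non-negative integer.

8

B − A = {2, 5, 6, 10, 12, 16}
C ∪ A = {1, 2, 3, 4, 6, 7, 8, 9, 13, 14, 15}
(C ∪ A) ∩ C = {1, 2, 3, 6, 14}
(B − A) ∩ ((C ∪ A) ∩ C) = {2, 6}
A − C = {4, 7, 8, 9, 13, 15}
((B − A) ∩ ((C ∪ A) ∩ C)) Δ (A − C) = {2, 4, 6, 7, 8, 9, 13, 15}
(((B − A) ∩ ((C ∪ A) ∩ C)) Δ (A − C))ᶜ = {1, 3, 5, 10, 11, 12, 14, 16}
|(((B − A) ∩ ((C ∪ A) ∩ C)) Δ (A − C))ᶜ| = 8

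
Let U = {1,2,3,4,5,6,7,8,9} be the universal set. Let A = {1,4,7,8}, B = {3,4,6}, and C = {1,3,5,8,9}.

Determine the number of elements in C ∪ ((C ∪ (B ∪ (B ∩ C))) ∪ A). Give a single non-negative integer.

B ∩ C = {3}
B ∪ (B ∩ C) = {3,4,6}
C ∪ (B ∪ (B ∩ C)) = {1,3,4,5,6,8,9}
(C ∪ (B ∪ (B ∩ C))) ∪ A = {1,3,4,5,6,7,8,9}
C ∪ ((C ∪ (B ∪ (B ∩ C))) ∪ A) = {1,3,4,5,6,7,8,9}
|C ∪ ((C ∪ (B ∪ (B ∩ C))) ∪ A)| = 8

8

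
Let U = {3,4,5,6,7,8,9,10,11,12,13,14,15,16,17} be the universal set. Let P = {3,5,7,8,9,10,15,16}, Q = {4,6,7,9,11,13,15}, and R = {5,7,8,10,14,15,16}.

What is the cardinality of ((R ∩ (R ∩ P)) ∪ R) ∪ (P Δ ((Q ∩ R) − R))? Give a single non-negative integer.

R ∩ P = {5,7,8,10,15,16}
R ∩ (R ∩ P) = {5,7,8,10,15,16}
(R ∩ (R ∩ P)) ∪ R = {5,7,8,10,14,15,16}
Q ∩ R = {7,15}
(Q ∩ R) − R = {}
P Δ ((Q ∩ R) − R) = {3,5,7,8,9,10,15,16}
((R ∩ (R ∩ P)) ∪ R) ∪ (P Δ ((Q ∩ R) − R)) = {3,5,7,8,9,10,14,15,16}
|((R ∩ (R ∩ P)) ∪ R) ∪ (P Δ ((Q ∩ R) − R))| = 9

9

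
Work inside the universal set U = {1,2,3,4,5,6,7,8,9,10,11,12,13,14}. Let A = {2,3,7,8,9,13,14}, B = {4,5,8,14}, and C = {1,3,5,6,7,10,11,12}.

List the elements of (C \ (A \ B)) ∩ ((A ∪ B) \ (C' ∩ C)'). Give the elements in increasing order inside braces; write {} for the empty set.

{}

A \ B = {2,3,7,9,13}
C \ (A \ B) = {1,5,6,10,11,12}
A ∪ B = {2,3,4,5,7,8,9,13,14}
C' = {2,4,8,9,13,14}
C' ∩ C = {}
(C' ∩ C)' = {1,2,3,4,5,6,7,8,9,10,11,12,13,14}
(A ∪ B) \ (C' ∩ C)' = {}
(C \ (A \ B)) ∩ ((A ∪ B) \ (C' ∩ C)') = {}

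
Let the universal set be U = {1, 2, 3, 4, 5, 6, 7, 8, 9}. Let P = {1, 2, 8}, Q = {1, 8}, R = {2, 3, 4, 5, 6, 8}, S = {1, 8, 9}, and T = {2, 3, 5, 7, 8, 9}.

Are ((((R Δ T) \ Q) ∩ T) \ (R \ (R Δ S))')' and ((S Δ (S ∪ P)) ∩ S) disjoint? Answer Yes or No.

Yes

R Δ T = {4, 6, 7, 9}
(R Δ T) \ Q = {4, 6, 7, 9}
((R Δ T) \ Q) ∩ T = {7, 9}
R Δ S = {1, 2, 3, 4, 5, 6, 9}
R \ (R Δ S) = {8}
(R \ (R Δ S))' = {1, 2, 3, 4, 5, 6, 7, 9}
(((R Δ T) \ Q) ∩ T) \ (R \ (R Δ S))' = {}
((((R Δ T) \ Q) ∩ T) \ (R \ (R Δ S))')' = {1, 2, 3, 4, 5, 6, 7, 8, 9}
S ∪ P = {1, 2, 8, 9}
S Δ (S ∪ P) = {2}
(S Δ (S ∪ P)) ∩ S = {}
{1, 2, 3, 4, 5, 6, 7, 8, 9} and {} share no elements.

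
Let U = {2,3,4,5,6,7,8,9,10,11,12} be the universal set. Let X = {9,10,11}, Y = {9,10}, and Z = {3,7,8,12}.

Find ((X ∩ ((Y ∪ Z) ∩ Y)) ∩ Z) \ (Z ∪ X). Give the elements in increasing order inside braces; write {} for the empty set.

{}

Y ∪ Z = {3,7,8,9,10,12}
(Y ∪ Z) ∩ Y = {9,10}
X ∩ ((Y ∪ Z) ∩ Y) = {9,10}
(X ∩ ((Y ∪ Z) ∩ Y)) ∩ Z = {}
Z ∪ X = {3,7,8,9,10,11,12}
((X ∩ ((Y ∪ Z) ∩ Y)) ∩ Z) \ (Z ∪ X) = {}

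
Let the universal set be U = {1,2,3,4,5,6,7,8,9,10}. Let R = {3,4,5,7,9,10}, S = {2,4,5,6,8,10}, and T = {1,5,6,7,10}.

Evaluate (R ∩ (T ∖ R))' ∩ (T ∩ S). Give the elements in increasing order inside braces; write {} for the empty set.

{5,6,10}

T ∖ R = {1,6}
R ∩ (T ∖ R) = {}
(R ∩ (T ∖ R))' = {1,2,3,4,5,6,7,8,9,10}
T ∩ S = {5,6,10}
(R ∩ (T ∖ R))' ∩ (T ∩ S) = {5,6,10}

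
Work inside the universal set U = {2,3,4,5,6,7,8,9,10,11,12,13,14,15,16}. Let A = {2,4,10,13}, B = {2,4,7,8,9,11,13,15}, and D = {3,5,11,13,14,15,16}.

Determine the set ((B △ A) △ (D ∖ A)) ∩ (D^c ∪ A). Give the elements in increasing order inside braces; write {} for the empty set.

{7,8,9,10}

B △ A = {7,8,9,10,11,15}
D ∖ A = {3,5,11,14,15,16}
(B △ A) △ (D ∖ A) = {3,5,7,8,9,10,14,16}
D^c = {2,4,6,7,8,9,10,12}
D^c ∪ A = {2,4,6,7,8,9,10,12,13}
((B △ A) △ (D ∖ A)) ∩ (D^c ∪ A) = {7,8,9,10}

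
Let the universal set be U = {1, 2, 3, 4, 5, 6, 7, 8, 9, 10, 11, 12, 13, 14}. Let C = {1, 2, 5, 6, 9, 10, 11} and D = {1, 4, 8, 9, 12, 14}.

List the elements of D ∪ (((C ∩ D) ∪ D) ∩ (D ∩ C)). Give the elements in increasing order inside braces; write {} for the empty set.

{1, 4, 8, 9, 12, 14}

C ∩ D = {1, 9}
(C ∩ D) ∪ D = {1, 4, 8, 9, 12, 14}
D ∩ C = {1, 9}
((C ∩ D) ∪ D) ∩ (D ∩ C) = {1, 9}
D ∪ (((C ∩ D) ∪ D) ∩ (D ∩ C)) = {1, 4, 8, 9, 12, 14}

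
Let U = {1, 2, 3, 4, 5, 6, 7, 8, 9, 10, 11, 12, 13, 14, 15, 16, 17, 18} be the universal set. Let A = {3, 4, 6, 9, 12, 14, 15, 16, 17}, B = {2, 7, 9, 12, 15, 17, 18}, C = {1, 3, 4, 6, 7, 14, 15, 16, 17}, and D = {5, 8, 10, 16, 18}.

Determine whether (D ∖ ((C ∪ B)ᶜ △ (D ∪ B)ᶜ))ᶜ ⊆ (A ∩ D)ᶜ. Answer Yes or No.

C ∪ B = {1, 2, 3, 4, 6, 7, 9, 12, 14, 15, 16, 17, 18}
(C ∪ B)ᶜ = {5, 8, 10, 11, 13}
D ∪ B = {2, 5, 7, 8, 9, 10, 12, 15, 16, 17, 18}
(D ∪ B)ᶜ = {1, 3, 4, 6, 11, 13, 14}
(C ∪ B)ᶜ △ (D ∪ B)ᶜ = {1, 3, 4, 5, 6, 8, 10, 14}
D ∖ ((C ∪ B)ᶜ △ (D ∪ B)ᶜ) = {16, 18}
(D ∖ ((C ∪ B)ᶜ △ (D ∪ B)ᶜ))ᶜ = {1, 2, 3, 4, 5, 6, 7, 8, 9, 10, 11, 12, 13, 14, 15, 17}
A ∩ D = {16}
(A ∩ D)ᶜ = {1, 2, 3, 4, 5, 6, 7, 8, 9, 10, 11, 12, 13, 14, 15, 17, 18}
Every element of {1, 2, 3, 4, 5, 6, 7, 8, 9, 10, 11, 12, 13, 14, 15, 17} is in {1, 2, 3, 4, 5, 6, 7, 8, 9, 10, 11, 12, 13, 14, 15, 17, 18}, so (D ∖ ((C ∪ B)ᶜ △ (D ∪ B)ᶜ))ᶜ ⊆ (A ∩ D)ᶜ.

Yes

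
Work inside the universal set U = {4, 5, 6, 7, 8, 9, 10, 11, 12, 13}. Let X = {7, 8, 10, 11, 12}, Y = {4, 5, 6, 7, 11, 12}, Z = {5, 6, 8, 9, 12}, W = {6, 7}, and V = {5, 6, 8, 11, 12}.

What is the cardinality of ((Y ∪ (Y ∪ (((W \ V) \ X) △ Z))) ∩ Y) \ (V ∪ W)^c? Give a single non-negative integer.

W \ V = {7}
(W \ V) \ X = {}
((W \ V) \ X) △ Z = {5, 6, 8, 9, 12}
Y ∪ (((W \ V) \ X) △ Z) = {4, 5, 6, 7, 8, 9, 11, 12}
Y ∪ (Y ∪ (((W \ V) \ X) △ Z)) = {4, 5, 6, 7, 8, 9, 11, 12}
(Y ∪ (Y ∪ (((W \ V) \ X) △ Z))) ∩ Y = {4, 5, 6, 7, 11, 12}
V ∪ W = {5, 6, 7, 8, 11, 12}
(V ∪ W)^c = {4, 9, 10, 13}
((Y ∪ (Y ∪ (((W \ V) \ X) △ Z))) ∩ Y) \ (V ∪ W)^c = {5, 6, 7, 11, 12}
|((Y ∪ (Y ∪ (((W \ V) \ X) △ Z))) ∩ Y) \ (V ∪ W)^c| = 5

5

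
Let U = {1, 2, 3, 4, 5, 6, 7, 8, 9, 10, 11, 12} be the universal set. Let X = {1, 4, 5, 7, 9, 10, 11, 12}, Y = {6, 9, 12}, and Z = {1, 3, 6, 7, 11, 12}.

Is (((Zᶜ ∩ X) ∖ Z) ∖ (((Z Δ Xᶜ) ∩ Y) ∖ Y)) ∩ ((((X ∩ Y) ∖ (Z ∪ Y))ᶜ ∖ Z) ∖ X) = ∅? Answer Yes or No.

Zᶜ = {2, 4, 5, 8, 9, 10}
Zᶜ ∩ X = {4, 5, 9, 10}
(Zᶜ ∩ X) ∖ Z = {4, 5, 9, 10}
Xᶜ = {2, 3, 6, 8}
Z Δ Xᶜ = {1, 2, 7, 8, 11, 12}
(Z Δ Xᶜ) ∩ Y = {12}
((Z Δ Xᶜ) ∩ Y) ∖ Y = {}
((Zᶜ ∩ X) ∖ Z) ∖ (((Z Δ Xᶜ) ∩ Y) ∖ Y) = {4, 5, 9, 10}
X ∩ Y = {9, 12}
Z ∪ Y = {1, 3, 6, 7, 9, 11, 12}
(X ∩ Y) ∖ (Z ∪ Y) = {}
((X ∩ Y) ∖ (Z ∪ Y))ᶜ = {1, 2, 3, 4, 5, 6, 7, 8, 9, 10, 11, 12}
((X ∩ Y) ∖ (Z ∪ Y))ᶜ ∖ Z = {2, 4, 5, 8, 9, 10}
(((X ∩ Y) ∖ (Z ∪ Y))ᶜ ∖ Z) ∖ X = {2, 8}
{4, 5, 9, 10} and {2, 8} share no elements.

Yes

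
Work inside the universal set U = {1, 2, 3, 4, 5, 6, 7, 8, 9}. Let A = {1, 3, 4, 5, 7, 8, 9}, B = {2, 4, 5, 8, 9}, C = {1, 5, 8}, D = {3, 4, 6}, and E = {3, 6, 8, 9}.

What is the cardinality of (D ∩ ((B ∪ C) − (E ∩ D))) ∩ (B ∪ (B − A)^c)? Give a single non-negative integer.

B ∪ C = {1, 2, 4, 5, 8, 9}
E ∩ D = {3, 6}
(B ∪ C) − (E ∩ D) = {1, 2, 4, 5, 8, 9}
D ∩ ((B ∪ C) − (E ∩ D)) = {4}
B − A = {2}
(B − A)^c = {1, 3, 4, 5, 6, 7, 8, 9}
B ∪ (B − A)^c = {1, 2, 3, 4, 5, 6, 7, 8, 9}
(D ∩ ((B ∪ C) − (E ∩ D))) ∩ (B ∪ (B − A)^c) = {4}
|(D ∩ ((B ∪ C) − (E ∩ D))) ∩ (B ∪ (B − A)^c)| = 1

1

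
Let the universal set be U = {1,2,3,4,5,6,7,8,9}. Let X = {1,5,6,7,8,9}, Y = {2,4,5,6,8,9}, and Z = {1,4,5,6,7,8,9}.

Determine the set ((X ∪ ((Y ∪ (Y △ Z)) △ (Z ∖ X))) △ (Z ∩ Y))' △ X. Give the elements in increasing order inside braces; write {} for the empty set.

{1,3,7}

Y △ Z = {1,2,7}
Y ∪ (Y △ Z) = {1,2,4,5,6,7,8,9}
Z ∖ X = {4}
(Y ∪ (Y △ Z)) △ (Z ∖ X) = {1,2,5,6,7,8,9}
X ∪ ((Y ∪ (Y △ Z)) △ (Z ∖ X)) = {1,2,5,6,7,8,9}
Z ∩ Y = {4,5,6,8,9}
(X ∪ ((Y ∪ (Y △ Z)) △ (Z ∖ X))) △ (Z ∩ Y) = {1,2,4,7}
((X ∪ ((Y ∪ (Y △ Z)) △ (Z ∖ X))) △ (Z ∩ Y))' = {3,5,6,8,9}
((X ∪ ((Y ∪ (Y △ Z)) △ (Z ∖ X))) △ (Z ∩ Y))' △ X = {1,3,7}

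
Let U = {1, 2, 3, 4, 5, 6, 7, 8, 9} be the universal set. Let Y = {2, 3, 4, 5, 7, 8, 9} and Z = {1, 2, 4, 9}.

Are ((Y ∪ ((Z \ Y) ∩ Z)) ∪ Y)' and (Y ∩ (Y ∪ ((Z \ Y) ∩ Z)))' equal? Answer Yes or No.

No

Z \ Y = {1}
(Z \ Y) ∩ Z = {1}
Y ∪ ((Z \ Y) ∩ Z) = {1, 2, 3, 4, 5, 7, 8, 9}
(Y ∪ ((Z \ Y) ∩ Z)) ∪ Y = {1, 2, 3, 4, 5, 7, 8, 9}
((Y ∪ ((Z \ Y) ∩ Z)) ∪ Y)' = {6}
Y ∩ (Y ∪ ((Z \ Y) ∩ Z)) = {2, 3, 4, 5, 7, 8, 9}
(Y ∩ (Y ∪ ((Z \ Y) ∩ Z)))' = {1, 6}
1 ∈ (Y ∩ (Y ∪ ((Z \ Y) ∩ Z)))' but 1 ∉ ((Y ∪ ((Z \ Y) ∩ Z)) ∪ Y)', so they differ.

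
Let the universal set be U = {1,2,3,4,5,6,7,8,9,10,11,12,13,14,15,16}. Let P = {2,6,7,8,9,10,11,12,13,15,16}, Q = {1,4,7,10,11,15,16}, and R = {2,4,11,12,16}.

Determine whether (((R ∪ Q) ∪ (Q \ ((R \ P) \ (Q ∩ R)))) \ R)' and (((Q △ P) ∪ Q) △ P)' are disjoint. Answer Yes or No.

R ∪ Q = {1,2,4,7,10,11,12,15,16}
R \ P = {4}
Q ∩ R = {4,11,16}
(R \ P) \ (Q ∩ R) = {}
Q \ ((R \ P) \ (Q ∩ R)) = {1,4,7,10,11,15,16}
(R ∪ Q) ∪ (Q \ ((R \ P) \ (Q ∩ R))) = {1,2,4,7,10,11,12,15,16}
((R ∪ Q) ∪ (Q \ ((R \ P) \ (Q ∩ R)))) \ R = {1,7,10,15}
(((R ∪ Q) ∪ (Q \ ((R \ P) \ (Q ∩ R)))) \ R)' = {2,3,4,5,6,8,9,11,12,13,14,16}
Q △ P = {1,2,4,6,8,9,12,13}
(Q △ P) ∪ Q = {1,2,4,6,7,8,9,10,11,12,13,15,16}
((Q △ P) ∪ Q) △ P = {1,4}
(((Q △ P) ∪ Q) △ P)' = {2,3,5,6,7,8,9,10,11,12,13,14,15,16}
2 lies in both, so they are not disjoint.

No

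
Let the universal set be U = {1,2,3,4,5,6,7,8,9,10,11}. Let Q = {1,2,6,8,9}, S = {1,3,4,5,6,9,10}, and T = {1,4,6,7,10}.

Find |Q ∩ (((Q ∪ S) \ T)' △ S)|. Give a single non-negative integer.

1

Q ∪ S = {1,2,3,4,5,6,8,9,10}
(Q ∪ S) \ T = {2,3,5,8,9}
((Q ∪ S) \ T)' = {1,4,6,7,10,11}
((Q ∪ S) \ T)' △ S = {3,5,7,9,11}
Q ∩ (((Q ∪ S) \ T)' △ S) = {9}
|Q ∩ (((Q ∪ S) \ T)' △ S)| = 1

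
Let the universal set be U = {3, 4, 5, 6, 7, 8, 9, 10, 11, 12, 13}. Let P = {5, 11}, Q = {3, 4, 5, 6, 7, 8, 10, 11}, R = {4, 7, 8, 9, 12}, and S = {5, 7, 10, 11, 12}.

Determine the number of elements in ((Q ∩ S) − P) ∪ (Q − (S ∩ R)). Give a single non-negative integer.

Q ∩ S = {5, 7, 10, 11}
(Q ∩ S) − P = {7, 10}
S ∩ R = {7, 12}
Q − (S ∩ R) = {3, 4, 5, 6, 8, 10, 11}
((Q ∩ S) − P) ∪ (Q − (S ∩ R)) = {3, 4, 5, 6, 7, 8, 10, 11}
|((Q ∩ S) − P) ∪ (Q − (S ∩ R))| = 8

8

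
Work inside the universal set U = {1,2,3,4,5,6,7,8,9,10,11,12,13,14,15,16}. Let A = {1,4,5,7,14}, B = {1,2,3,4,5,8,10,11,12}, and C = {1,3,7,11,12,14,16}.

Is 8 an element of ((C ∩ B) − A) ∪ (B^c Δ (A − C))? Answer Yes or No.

No

8 ∉ C and 8 ∈ B, so 8 ∉ C ∩ B
8 ∉ (C ∩ B) and 8 ∉ A, so 8 ∉ (C ∩ B) − A
8 ∈ B, so 8 ∉ B^c
8 ∉ A and 8 ∉ C, so 8 ∉ A − C
8 ∉ B^c and 8 ∉ (A − C), so 8 ∉ B^c Δ (A − C)
8 ∉ ((C ∩ B) − A) and 8 ∉ (B^c Δ (A − C)), so 8 ∉ ((C ∩ B) − A) ∪ (B^c Δ (A − C))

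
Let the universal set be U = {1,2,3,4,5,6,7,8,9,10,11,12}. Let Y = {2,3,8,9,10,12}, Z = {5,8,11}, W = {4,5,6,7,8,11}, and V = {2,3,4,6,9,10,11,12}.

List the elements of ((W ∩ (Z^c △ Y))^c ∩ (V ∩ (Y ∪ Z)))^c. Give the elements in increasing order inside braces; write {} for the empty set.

{1,4,5,6,7,8}

Z^c = {1,2,3,4,6,7,9,10,12}
Z^c △ Y = {1,4,6,7,8}
W ∩ (Z^c △ Y) = {4,6,7,8}
(W ∩ (Z^c △ Y))^c = {1,2,3,5,9,10,11,12}
Y ∪ Z = {2,3,5,8,9,10,11,12}
V ∩ (Y ∪ Z) = {2,3,9,10,11,12}
(W ∩ (Z^c △ Y))^c ∩ (V ∩ (Y ∪ Z)) = {2,3,9,10,11,12}
((W ∩ (Z^c △ Y))^c ∩ (V ∩ (Y ∪ Z)))^c = {1,4,5,6,7,8}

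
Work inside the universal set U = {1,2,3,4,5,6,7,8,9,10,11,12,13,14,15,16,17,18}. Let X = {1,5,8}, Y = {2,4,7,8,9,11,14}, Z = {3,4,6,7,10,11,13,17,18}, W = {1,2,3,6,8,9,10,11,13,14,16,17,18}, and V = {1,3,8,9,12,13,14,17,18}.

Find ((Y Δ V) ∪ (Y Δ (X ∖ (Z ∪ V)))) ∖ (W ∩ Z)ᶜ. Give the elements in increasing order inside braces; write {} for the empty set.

Y Δ V = {1,2,3,4,7,11,12,13,17,18}
Z ∪ V = {1,3,4,6,7,8,9,10,11,12,13,14,17,18}
X ∖ (Z ∪ V) = {5}
Y Δ (X ∖ (Z ∪ V)) = {2,4,5,7,8,9,11,14}
(Y Δ V) ∪ (Y Δ (X ∖ (Z ∪ V))) = {1,2,3,4,5,7,8,9,11,12,13,14,17,18}
W ∩ Z = {3,6,10,11,13,17,18}
(W ∩ Z)ᶜ = {1,2,4,5,7,8,9,12,14,15,16}
((Y Δ V) ∪ (Y Δ (X ∖ (Z ∪ V)))) ∖ (W ∩ Z)ᶜ = {3,11,13,17,18}

{3,11,13,17,18}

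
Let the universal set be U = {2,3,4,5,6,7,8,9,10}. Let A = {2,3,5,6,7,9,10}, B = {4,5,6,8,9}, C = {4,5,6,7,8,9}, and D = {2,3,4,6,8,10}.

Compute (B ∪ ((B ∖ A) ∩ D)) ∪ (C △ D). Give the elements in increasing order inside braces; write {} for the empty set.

B ∖ A = {4,8}
(B ∖ A) ∩ D = {4,8}
B ∪ ((B ∖ A) ∩ D) = {4,5,6,8,9}
C △ D = {2,3,5,7,9,10}
(B ∪ ((B ∖ A) ∩ D)) ∪ (C △ D) = {2,3,4,5,6,7,8,9,10}

{2,3,4,5,6,7,8,9,10}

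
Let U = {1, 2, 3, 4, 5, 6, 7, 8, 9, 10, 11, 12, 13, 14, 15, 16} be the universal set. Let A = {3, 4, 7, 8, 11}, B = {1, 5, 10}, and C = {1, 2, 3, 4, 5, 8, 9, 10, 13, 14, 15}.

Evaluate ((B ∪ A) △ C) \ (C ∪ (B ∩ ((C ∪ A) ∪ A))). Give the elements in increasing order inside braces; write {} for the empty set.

B ∪ A = {1, 3, 4, 5, 7, 8, 10, 11}
(B ∪ A) △ C = {2, 7, 9, 11, 13, 14, 15}
C ∪ A = {1, 2, 3, 4, 5, 7, 8, 9, 10, 11, 13, 14, 15}
(C ∪ A) ∪ A = {1, 2, 3, 4, 5, 7, 8, 9, 10, 11, 13, 14, 15}
B ∩ ((C ∪ A) ∪ A) = {1, 5, 10}
C ∪ (B ∩ ((C ∪ A) ∪ A)) = {1, 2, 3, 4, 5, 8, 9, 10, 13, 14, 15}
((B ∪ A) △ C) \ (C ∪ (B ∩ ((C ∪ A) ∪ A))) = {7, 11}

{7, 11}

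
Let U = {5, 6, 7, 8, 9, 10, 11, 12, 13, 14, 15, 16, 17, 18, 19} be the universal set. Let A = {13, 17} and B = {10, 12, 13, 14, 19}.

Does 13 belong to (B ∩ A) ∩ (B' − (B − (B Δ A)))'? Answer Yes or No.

13 ∈ B and 13 ∈ A, so 13 ∈ B ∩ A
13 ∈ B, so 13 ∉ B'
13 ∈ B and 13 ∈ A, so 13 ∉ B Δ A
13 ∈ B and 13 ∉ (B Δ A), so 13 ∈ B − (B Δ A)
13 ∉ B' and 13 ∈ (B − (B Δ A)), so 13 ∉ B' − (B − (B Δ A))
13 ∈ (B' − (B − (B Δ A)))' since 13 ∉ (B' − (B − (B Δ A)))
13 ∈ (B ∩ A) and 13 ∈ (B' − (B − (B Δ A)))', so 13 ∈ (B ∩ A) ∩ (B' − (B − (B Δ A)))'

Yes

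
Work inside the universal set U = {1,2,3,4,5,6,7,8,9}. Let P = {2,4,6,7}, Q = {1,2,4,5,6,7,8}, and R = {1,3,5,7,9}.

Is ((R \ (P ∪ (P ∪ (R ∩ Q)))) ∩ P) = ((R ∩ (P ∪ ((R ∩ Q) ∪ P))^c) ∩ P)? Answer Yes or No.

Yes

R ∩ Q = {1,5,7}
P ∪ (R ∩ Q) = {1,2,4,5,6,7}
P ∪ (P ∪ (R ∩ Q)) = {1,2,4,5,6,7}
R \ (P ∪ (P ∪ (R ∩ Q))) = {3,9}
(R \ (P ∪ (P ∪ (R ∩ Q)))) ∩ P = {}
(R ∩ Q) ∪ P = {1,2,4,5,6,7}
P ∪ ((R ∩ Q) ∪ P) = {1,2,4,5,6,7}
(P ∪ ((R ∩ Q) ∪ P))^c = {3,8,9}
R ∩ (P ∪ ((R ∩ Q) ∪ P))^c = {3,9}
(R ∩ (P ∪ ((R ∩ Q) ∪ P))^c) ∩ P = {}
Both equal {}, so (R \ (P ∪ (P ∪ (R ∩ Q)))) ∩ P = (R ∩ (P ∪ ((R ∩ Q) ∪ P))^c) ∩ P.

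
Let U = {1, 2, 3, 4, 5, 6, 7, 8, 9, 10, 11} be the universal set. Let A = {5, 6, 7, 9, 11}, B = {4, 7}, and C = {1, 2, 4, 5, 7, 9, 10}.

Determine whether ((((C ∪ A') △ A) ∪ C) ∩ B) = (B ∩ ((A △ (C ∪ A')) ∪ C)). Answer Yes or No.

A' = {1, 2, 3, 4, 8, 10}
C ∪ A' = {1, 2, 3, 4, 5, 7, 8, 9, 10}
(C ∪ A') △ A = {1, 2, 3, 4, 6, 8, 10, 11}
((C ∪ A') △ A) ∪ C = {1, 2, 3, 4, 5, 6, 7, 8, 9, 10, 11}
(((C ∪ A') △ A) ∪ C) ∩ B = {4, 7}
A △ (C ∪ A') = {1, 2, 3, 4, 6, 8, 10, 11}
(A △ (C ∪ A')) ∪ C = {1, 2, 3, 4, 5, 6, 7, 8, 9, 10, 11}
B ∩ ((A △ (C ∪ A')) ∪ C) = {4, 7}
Both equal {4, 7}, so (((C ∪ A') △ A) ∪ C) ∩ B = B ∩ ((A △ (C ∪ A')) ∪ C).

Yes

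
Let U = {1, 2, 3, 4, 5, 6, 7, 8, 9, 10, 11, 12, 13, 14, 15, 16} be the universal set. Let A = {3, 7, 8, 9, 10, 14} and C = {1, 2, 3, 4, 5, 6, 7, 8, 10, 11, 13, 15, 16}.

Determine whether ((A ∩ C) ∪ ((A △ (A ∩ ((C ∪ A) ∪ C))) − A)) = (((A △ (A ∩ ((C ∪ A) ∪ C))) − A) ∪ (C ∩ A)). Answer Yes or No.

Yes

A ∩ C = {3, 7, 8, 10}
C ∪ A = {1, 2, 3, 4, 5, 6, 7, 8, 9, 10, 11, 13, 14, 15, 16}
(C ∪ A) ∪ C = {1, 2, 3, 4, 5, 6, 7, 8, 9, 10, 11, 13, 14, 15, 16}
A ∩ ((C ∪ A) ∪ C) = {3, 7, 8, 9, 10, 14}
A △ (A ∩ ((C ∪ A) ∪ C)) = {}
(A △ (A ∩ ((C ∪ A) ∪ C))) − A = {}
(A ∩ C) ∪ ((A △ (A ∩ ((C ∪ A) ∪ C))) − A) = {3, 7, 8, 10}
C ∩ A = {3, 7, 8, 10}
((A △ (A ∩ ((C ∪ A) ∪ C))) − A) ∪ (C ∩ A) = {3, 7, 8, 10}
Both equal {3, 7, 8, 10}, so (A ∩ C) ∪ ((A △ (A ∩ ((C ∪ A) ∪ C))) − A) = ((A △ (A ∩ ((C ∪ A) ∪ C))) − A) ∪ (C ∩ A).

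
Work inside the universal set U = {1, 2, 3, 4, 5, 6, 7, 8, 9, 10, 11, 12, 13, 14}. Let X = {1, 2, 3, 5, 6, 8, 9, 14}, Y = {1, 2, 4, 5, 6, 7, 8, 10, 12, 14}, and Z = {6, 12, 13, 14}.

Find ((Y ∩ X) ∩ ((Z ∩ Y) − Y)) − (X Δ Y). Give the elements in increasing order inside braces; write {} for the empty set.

Y ∩ X = {1, 2, 5, 6, 8, 14}
Z ∩ Y = {6, 12, 14}
(Z ∩ Y) − Y = {}
(Y ∩ X) ∩ ((Z ∩ Y) − Y) = {}
X Δ Y = {3, 4, 7, 9, 10, 12}
((Y ∩ X) ∩ ((Z ∩ Y) − Y)) − (X Δ Y) = {}

{}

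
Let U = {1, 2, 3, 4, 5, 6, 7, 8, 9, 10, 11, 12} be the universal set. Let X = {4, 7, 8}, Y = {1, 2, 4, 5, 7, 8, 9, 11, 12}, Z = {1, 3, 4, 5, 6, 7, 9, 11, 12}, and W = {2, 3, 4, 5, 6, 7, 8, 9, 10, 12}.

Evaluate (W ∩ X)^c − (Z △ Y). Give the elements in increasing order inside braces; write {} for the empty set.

W ∩ X = {4, 7, 8}
(W ∩ X)^c = {1, 2, 3, 5, 6, 9, 10, 11, 12}
Z △ Y = {2, 3, 6, 8}
(W ∩ X)^c − (Z △ Y) = {1, 5, 9, 10, 11, 12}

{1, 5, 9, 10, 11, 12}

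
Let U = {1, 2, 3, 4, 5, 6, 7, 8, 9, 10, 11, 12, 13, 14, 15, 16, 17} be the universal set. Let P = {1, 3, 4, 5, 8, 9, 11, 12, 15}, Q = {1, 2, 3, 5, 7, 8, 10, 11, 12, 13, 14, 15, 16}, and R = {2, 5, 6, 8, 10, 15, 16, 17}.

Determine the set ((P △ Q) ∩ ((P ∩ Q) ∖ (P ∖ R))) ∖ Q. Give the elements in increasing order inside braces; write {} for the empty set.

P △ Q = {2, 4, 7, 9, 10, 13, 14, 16}
P ∩ Q = {1, 3, 5, 8, 11, 12, 15}
P ∖ R = {1, 3, 4, 9, 11, 12}
(P ∩ Q) ∖ (P ∖ R) = {5, 8, 15}
(P △ Q) ∩ ((P ∩ Q) ∖ (P ∖ R)) = {}
((P △ Q) ∩ ((P ∩ Q) ∖ (P ∖ R))) ∖ Q = {}

{}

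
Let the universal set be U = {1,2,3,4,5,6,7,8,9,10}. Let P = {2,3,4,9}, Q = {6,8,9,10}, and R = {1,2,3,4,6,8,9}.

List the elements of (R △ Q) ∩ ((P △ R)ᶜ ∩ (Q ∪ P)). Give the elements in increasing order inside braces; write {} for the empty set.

{2,3,4,10}

R △ Q = {1,2,3,4,10}
P △ R = {1,6,8}
(P △ R)ᶜ = {2,3,4,5,7,9,10}
Q ∪ P = {2,3,4,6,8,9,10}
(P △ R)ᶜ ∩ (Q ∪ P) = {2,3,4,9,10}
(R △ Q) ∩ ((P △ R)ᶜ ∩ (Q ∪ P)) = {2,3,4,10}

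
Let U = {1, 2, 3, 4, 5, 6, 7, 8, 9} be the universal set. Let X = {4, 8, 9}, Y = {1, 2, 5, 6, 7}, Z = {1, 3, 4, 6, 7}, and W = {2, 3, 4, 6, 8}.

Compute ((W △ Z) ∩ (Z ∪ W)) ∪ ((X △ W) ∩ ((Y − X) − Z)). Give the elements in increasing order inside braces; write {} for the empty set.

{1, 2, 7, 8}

W △ Z = {1, 2, 7, 8}
Z ∪ W = {1, 2, 3, 4, 6, 7, 8}
(W △ Z) ∩ (Z ∪ W) = {1, 2, 7, 8}
X △ W = {2, 3, 6, 9}
Y − X = {1, 2, 5, 6, 7}
(Y − X) − Z = {2, 5}
(X △ W) ∩ ((Y − X) − Z) = {2}
((W △ Z) ∩ (Z ∪ W)) ∪ ((X △ W) ∩ ((Y − X) − Z)) = {1, 2, 7, 8}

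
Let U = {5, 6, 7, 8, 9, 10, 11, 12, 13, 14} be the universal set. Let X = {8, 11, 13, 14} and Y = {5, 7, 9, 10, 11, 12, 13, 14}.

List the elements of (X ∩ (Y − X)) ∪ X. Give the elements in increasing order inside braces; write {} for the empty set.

{8, 11, 13, 14}

Y − X = {5, 7, 9, 10, 12}
X ∩ (Y − X) = {}
(X ∩ (Y − X)) ∪ X = {8, 11, 13, 14}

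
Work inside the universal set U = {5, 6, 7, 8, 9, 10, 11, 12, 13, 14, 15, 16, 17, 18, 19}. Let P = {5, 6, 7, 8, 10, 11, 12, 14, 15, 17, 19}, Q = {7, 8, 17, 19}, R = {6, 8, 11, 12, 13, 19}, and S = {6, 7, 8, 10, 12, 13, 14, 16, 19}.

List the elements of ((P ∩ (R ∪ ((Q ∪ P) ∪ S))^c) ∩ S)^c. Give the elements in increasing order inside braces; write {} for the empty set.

Q ∪ P = {5, 6, 7, 8, 10, 11, 12, 14, 15, 17, 19}
(Q ∪ P) ∪ S = {5, 6, 7, 8, 10, 11, 12, 13, 14, 15, 16, 17, 19}
R ∪ ((Q ∪ P) ∪ S) = {5, 6, 7, 8, 10, 11, 12, 13, 14, 15, 16, 17, 19}
(R ∪ ((Q ∪ P) ∪ S))^c = {9, 18}
P ∩ (R ∪ ((Q ∪ P) ∪ S))^c = {}
(P ∩ (R ∪ ((Q ∪ P) ∪ S))^c) ∩ S = {}
((P ∩ (R ∪ ((Q ∪ P) ∪ S))^c) ∩ S)^c = {5, 6, 7, 8, 9, 10, 11, 12, 13, 14, 15, 16, 17, 18, 19}

{5, 6, 7, 8, 9, 10, 11, 12, 13, 14, 15, 16, 17, 18, 19}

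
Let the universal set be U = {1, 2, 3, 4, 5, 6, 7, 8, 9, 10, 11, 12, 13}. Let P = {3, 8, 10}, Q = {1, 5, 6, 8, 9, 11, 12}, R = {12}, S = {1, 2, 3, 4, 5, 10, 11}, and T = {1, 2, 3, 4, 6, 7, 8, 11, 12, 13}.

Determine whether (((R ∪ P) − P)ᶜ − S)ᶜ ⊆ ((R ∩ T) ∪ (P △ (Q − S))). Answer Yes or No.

R ∪ P = {3, 8, 10, 12}
(R ∪ P) − P = {12}
((R ∪ P) − P)ᶜ = {1, 2, 3, 4, 5, 6, 7, 8, 9, 10, 11, 13}
((R ∪ P) − P)ᶜ − S = {6, 7, 8, 9, 13}
(((R ∪ P) − P)ᶜ − S)ᶜ = {1, 2, 3, 4, 5, 10, 11, 12}
R ∩ T = {12}
Q − S = {6, 8, 9, 12}
P △ (Q − S) = {3, 6, 9, 10, 12}
(R ∩ T) ∪ (P △ (Q − S)) = {3, 6, 9, 10, 12}
1 ∈ (((R ∪ P) − P)ᶜ − S)ᶜ but 1 ∉ (R ∩ T) ∪ (P △ (Q − S)), so the inclusion fails.

No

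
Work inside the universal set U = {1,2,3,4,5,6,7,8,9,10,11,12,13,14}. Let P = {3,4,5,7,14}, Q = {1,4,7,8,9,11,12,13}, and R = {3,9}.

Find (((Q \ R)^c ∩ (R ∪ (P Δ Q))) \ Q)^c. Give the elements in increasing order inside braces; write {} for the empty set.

Q \ R = {1,4,7,8,11,12,13}
(Q \ R)^c = {2,3,5,6,9,10,14}
P Δ Q = {1,3,5,8,9,11,12,13,14}
R ∪ (P Δ Q) = {1,3,5,8,9,11,12,13,14}
(Q \ R)^c ∩ (R ∪ (P Δ Q)) = {3,5,9,14}
((Q \ R)^c ∩ (R ∪ (P Δ Q))) \ Q = {3,5,14}
(((Q \ R)^c ∩ (R ∪ (P Δ Q))) \ Q)^c = {1,2,4,6,7,8,9,10,11,12,13}

{1,2,4,6,7,8,9,10,11,12,13}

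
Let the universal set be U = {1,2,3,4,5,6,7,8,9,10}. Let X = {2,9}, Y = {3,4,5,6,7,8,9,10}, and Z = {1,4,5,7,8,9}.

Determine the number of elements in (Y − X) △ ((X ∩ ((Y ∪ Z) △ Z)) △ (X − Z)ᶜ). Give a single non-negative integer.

Y − X = {3,4,5,6,7,8,10}
Y ∪ Z = {1,3,4,5,6,7,8,9,10}
(Y ∪ Z) △ Z = {3,6,10}
X ∩ ((Y ∪ Z) △ Z) = {}
X − Z = {2}
(X − Z)ᶜ = {1,3,4,5,6,7,8,9,10}
(X ∩ ((Y ∪ Z) △ Z)) △ (X − Z)ᶜ = {1,3,4,5,6,7,8,9,10}
(Y − X) △ ((X ∩ ((Y ∪ Z) △ Z)) △ (X − Z)ᶜ) = {1,9}
|(Y − X) △ ((X ∩ ((Y ∪ Z) △ Z)) △ (X − Z)ᶜ)| = 2

2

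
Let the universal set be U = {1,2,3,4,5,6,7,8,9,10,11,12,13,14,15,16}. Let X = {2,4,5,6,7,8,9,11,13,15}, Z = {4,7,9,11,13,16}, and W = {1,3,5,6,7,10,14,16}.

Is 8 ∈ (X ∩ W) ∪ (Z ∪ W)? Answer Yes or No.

8 ∈ X and 8 ∉ W, so 8 ∉ X ∩ W
8 ∉ Z and 8 ∉ W, so 8 ∉ Z ∪ W
8 ∉ (X ∩ W) and 8 ∉ (Z ∪ W), so 8 ∉ (X ∩ W) ∪ (Z ∪ W)

No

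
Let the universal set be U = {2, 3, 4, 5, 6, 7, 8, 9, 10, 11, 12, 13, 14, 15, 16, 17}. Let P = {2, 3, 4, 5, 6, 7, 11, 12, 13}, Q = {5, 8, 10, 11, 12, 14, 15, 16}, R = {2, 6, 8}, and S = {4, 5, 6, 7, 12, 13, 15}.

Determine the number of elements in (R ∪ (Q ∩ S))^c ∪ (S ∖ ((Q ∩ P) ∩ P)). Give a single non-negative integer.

12

Q ∩ S = {5, 12, 15}
R ∪ (Q ∩ S) = {2, 5, 6, 8, 12, 15}
(R ∪ (Q ∩ S))^c = {3, 4, 7, 9, 10, 11, 13, 14, 16, 17}
Q ∩ P = {5, 11, 12}
(Q ∩ P) ∩ P = {5, 11, 12}
S ∖ ((Q ∩ P) ∩ P) = {4, 6, 7, 13, 15}
(R ∪ (Q ∩ S))^c ∪ (S ∖ ((Q ∩ P) ∩ P)) = {3, 4, 6, 7, 9, 10, 11, 13, 14, 15, 16, 17}
|(R ∪ (Q ∩ S))^c ∪ (S ∖ ((Q ∩ P) ∩ P))| = 12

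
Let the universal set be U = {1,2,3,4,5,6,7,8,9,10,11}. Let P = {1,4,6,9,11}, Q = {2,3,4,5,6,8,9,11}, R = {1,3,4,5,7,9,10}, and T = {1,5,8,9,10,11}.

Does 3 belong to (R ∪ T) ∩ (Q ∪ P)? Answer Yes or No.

3 ∈ R and 3 ∉ T, so 3 ∈ R ∪ T
3 ∈ Q and 3 ∉ P, so 3 ∈ Q ∪ P
3 ∈ (R ∪ T) and 3 ∈ (Q ∪ P), so 3 ∈ (R ∪ T) ∩ (Q ∪ P)

Yes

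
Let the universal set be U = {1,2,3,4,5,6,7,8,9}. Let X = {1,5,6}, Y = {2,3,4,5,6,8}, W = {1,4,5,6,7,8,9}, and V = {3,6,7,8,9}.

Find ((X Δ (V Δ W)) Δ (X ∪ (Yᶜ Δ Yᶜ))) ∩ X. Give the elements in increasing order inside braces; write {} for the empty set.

{1,5}

V Δ W = {1,3,4,5}
X Δ (V Δ W) = {3,4,6}
Yᶜ = {1,7,9}
Yᶜ Δ Yᶜ = {}
X ∪ (Yᶜ Δ Yᶜ) = {1,5,6}
(X Δ (V Δ W)) Δ (X ∪ (Yᶜ Δ Yᶜ)) = {1,3,4,5}
((X Δ (V Δ W)) Δ (X ∪ (Yᶜ Δ Yᶜ))) ∩ X = {1,5}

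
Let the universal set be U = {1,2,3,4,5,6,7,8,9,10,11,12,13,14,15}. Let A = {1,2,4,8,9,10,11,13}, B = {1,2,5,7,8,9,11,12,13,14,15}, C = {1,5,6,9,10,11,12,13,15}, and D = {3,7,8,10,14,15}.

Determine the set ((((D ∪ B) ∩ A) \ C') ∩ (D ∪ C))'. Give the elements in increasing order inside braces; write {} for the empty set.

D ∪ B = {1,2,3,5,7,8,9,10,11,12,13,14,15}
(D ∪ B) ∩ A = {1,2,8,9,10,11,13}
C' = {2,3,4,7,8,14}
((D ∪ B) ∩ A) \ C' = {1,9,10,11,13}
D ∪ C = {1,3,5,6,7,8,9,10,11,12,13,14,15}
(((D ∪ B) ∩ A) \ C') ∩ (D ∪ C) = {1,9,10,11,13}
((((D ∪ B) ∩ A) \ C') ∩ (D ∪ C))' = {2,3,4,5,6,7,8,12,14,15}

{2,3,4,5,6,7,8,12,14,15}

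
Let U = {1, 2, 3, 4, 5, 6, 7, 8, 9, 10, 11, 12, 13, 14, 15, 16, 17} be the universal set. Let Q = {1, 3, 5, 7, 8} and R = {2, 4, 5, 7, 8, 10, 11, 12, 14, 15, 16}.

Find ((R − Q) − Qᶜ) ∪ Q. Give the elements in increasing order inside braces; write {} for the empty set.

{1, 3, 5, 7, 8}

R − Q = {2, 4, 10, 11, 12, 14, 15, 16}
Qᶜ = {2, 4, 6, 9, 10, 11, 12, 13, 14, 15, 16, 17}
(R − Q) − Qᶜ = {}
((R − Q) − Qᶜ) ∪ Q = {1, 3, 5, 7, 8}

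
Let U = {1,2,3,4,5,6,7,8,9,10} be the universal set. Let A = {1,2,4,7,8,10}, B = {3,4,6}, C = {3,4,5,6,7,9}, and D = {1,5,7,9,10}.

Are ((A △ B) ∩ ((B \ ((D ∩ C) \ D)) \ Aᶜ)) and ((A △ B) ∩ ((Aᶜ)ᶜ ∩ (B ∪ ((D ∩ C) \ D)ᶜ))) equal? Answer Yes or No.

A △ B = {1,2,3,6,7,8,10}
D ∩ C = {5,7,9}
(D ∩ C) \ D = {}
B \ ((D ∩ C) \ D) = {3,4,6}
Aᶜ = {3,5,6,9}
(B \ ((D ∩ C) \ D)) \ Aᶜ = {4}
(A △ B) ∩ ((B \ ((D ∩ C) \ D)) \ Aᶜ) = {}
(Aᶜ)ᶜ = {1,2,4,7,8,10}
((D ∩ C) \ D)ᶜ = {1,2,3,4,5,6,7,8,9,10}
B ∪ ((D ∩ C) \ D)ᶜ = {1,2,3,4,5,6,7,8,9,10}
(Aᶜ)ᶜ ∩ (B ∪ ((D ∩ C) \ D)ᶜ) = {1,2,4,7,8,10}
(A △ B) ∩ ((Aᶜ)ᶜ ∩ (B ∪ ((D ∩ C) \ D)ᶜ)) = {1,2,7,8,10}
1 ∈ (A △ B) ∩ ((Aᶜ)ᶜ ∩ (B ∪ ((D ∩ C) \ D)ᶜ)) but 1 ∉ (A △ B) ∩ ((B \ ((D ∩ C) \ D)) \ Aᶜ), so they differ.

No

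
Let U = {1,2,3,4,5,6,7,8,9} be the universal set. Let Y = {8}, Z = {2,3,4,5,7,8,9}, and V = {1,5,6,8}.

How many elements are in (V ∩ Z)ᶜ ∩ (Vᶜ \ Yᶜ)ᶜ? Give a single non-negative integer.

V ∩ Z = {5,8}
(V ∩ Z)ᶜ = {1,2,3,4,6,7,9}
Vᶜ = {2,3,4,7,9}
Yᶜ = {1,2,3,4,5,6,7,9}
Vᶜ \ Yᶜ = {}
(Vᶜ \ Yᶜ)ᶜ = {1,2,3,4,5,6,7,8,9}
(V ∩ Z)ᶜ ∩ (Vᶜ \ Yᶜ)ᶜ = {1,2,3,4,6,7,9}
|(V ∩ Z)ᶜ ∩ (Vᶜ \ Yᶜ)ᶜ| = 7

7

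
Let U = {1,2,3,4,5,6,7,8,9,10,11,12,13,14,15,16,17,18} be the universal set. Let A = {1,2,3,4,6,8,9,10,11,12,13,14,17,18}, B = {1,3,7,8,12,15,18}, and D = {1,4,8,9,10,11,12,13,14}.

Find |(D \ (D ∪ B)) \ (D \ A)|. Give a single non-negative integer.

D ∪ B = {1,3,4,7,8,9,10,11,12,13,14,15,18}
D \ (D ∪ B) = {}
D \ A = {}
(D \ (D ∪ B)) \ (D \ A) = {}
|(D \ (D ∪ B)) \ (D \ A)| = 0

0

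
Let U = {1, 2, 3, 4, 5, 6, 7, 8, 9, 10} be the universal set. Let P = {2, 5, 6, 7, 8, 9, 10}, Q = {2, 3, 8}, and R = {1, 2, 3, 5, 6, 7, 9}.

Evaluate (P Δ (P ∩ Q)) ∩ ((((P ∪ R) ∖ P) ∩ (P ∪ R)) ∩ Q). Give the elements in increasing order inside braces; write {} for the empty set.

{}

P ∩ Q = {2, 8}
P Δ (P ∩ Q) = {5, 6, 7, 9, 10}
P ∪ R = {1, 2, 3, 5, 6, 7, 8, 9, 10}
(P ∪ R) ∖ P = {1, 3}
((P ∪ R) ∖ P) ∩ (P ∪ R) = {1, 3}
(((P ∪ R) ∖ P) ∩ (P ∪ R)) ∩ Q = {3}
(P Δ (P ∩ Q)) ∩ ((((P ∪ R) ∖ P) ∩ (P ∪ R)) ∩ Q) = {}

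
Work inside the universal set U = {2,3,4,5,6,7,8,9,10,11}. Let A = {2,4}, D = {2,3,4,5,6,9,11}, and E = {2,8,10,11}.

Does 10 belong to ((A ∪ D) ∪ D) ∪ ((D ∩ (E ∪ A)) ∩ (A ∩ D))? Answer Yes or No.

No

10 ∉ A and 10 ∉ D, so 10 ∉ A ∪ D
10 ∉ (A ∪ D) and 10 ∉ D, so 10 ∉ (A ∪ D) ∪ D
10 ∈ E and 10 ∉ A, so 10 ∈ E ∪ A
10 ∉ D and 10 ∈ (E ∪ A), so 10 ∉ D ∩ (E ∪ A)
10 ∉ A and 10 ∉ D, so 10 ∉ A ∩ D
10 ∉ (D ∩ (E ∪ A)) and 10 ∉ (A ∩ D), so 10 ∉ (D ∩ (E ∪ A)) ∩ (A ∩ D)
10 ∉ ((A ∪ D) ∪ D) and 10 ∉ ((D ∩ (E ∪ A)) ∩ (A ∩ D)), so 10 ∉ ((A ∪ D) ∪ D) ∪ ((D ∩ (E ∪ A)) ∩ (A ∩ D))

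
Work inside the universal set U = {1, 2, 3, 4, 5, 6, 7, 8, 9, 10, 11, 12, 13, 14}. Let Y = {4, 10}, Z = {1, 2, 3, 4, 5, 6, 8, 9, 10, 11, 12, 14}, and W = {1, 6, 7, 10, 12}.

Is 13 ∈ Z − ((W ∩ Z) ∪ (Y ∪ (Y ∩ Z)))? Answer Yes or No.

No

13 ∉ W and 13 ∉ Z, so 13 ∉ W ∩ Z
13 ∉ Y and 13 ∉ Z, so 13 ∉ Y ∩ Z
13 ∉ Y and 13 ∉ (Y ∩ Z), so 13 ∉ Y ∪ (Y ∩ Z)
13 ∉ (W ∩ Z) and 13 ∉ (Y ∪ (Y ∩ Z)), so 13 ∉ (W ∩ Z) ∪ (Y ∪ (Y ∩ Z))
13 ∉ Z and 13 ∉ ((W ∩ Z) ∪ (Y ∪ (Y ∩ Z))), so 13 ∉ Z − ((W ∩ Z) ∪ (Y ∪ (Y ∩ Z)))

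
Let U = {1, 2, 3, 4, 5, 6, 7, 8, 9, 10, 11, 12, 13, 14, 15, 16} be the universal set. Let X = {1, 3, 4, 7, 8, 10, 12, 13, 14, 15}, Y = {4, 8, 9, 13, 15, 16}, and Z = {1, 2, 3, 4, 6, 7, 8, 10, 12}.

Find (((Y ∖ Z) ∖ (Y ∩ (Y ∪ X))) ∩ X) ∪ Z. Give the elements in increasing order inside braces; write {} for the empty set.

{1, 2, 3, 4, 6, 7, 8, 10, 12}

Y ∖ Z = {9, 13, 15, 16}
Y ∪ X = {1, 3, 4, 7, 8, 9, 10, 12, 13, 14, 15, 16}
Y ∩ (Y ∪ X) = {4, 8, 9, 13, 15, 16}
(Y ∖ Z) ∖ (Y ∩ (Y ∪ X)) = {}
((Y ∖ Z) ∖ (Y ∩ (Y ∪ X))) ∩ X = {}
(((Y ∖ Z) ∖ (Y ∩ (Y ∪ X))) ∩ X) ∪ Z = {1, 2, 3, 4, 6, 7, 8, 10, 12}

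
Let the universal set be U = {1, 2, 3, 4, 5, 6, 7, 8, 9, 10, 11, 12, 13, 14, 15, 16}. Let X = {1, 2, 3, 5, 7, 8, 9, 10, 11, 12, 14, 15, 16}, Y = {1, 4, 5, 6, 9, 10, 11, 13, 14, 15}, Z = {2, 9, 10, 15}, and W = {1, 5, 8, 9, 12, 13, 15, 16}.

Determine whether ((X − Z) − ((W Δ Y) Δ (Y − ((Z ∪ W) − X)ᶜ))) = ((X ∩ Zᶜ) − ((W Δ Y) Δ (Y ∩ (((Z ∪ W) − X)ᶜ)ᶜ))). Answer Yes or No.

Yes

X − Z = {1, 3, 5, 7, 8, 11, 12, 14, 16}
W Δ Y = {4, 6, 8, 10, 11, 12, 14, 16}
Z ∪ W = {1, 2, 5, 8, 9, 10, 12, 13, 15, 16}
(Z ∪ W) − X = {13}
((Z ∪ W) − X)ᶜ = {1, 2, 3, 4, 5, 6, 7, 8, 9, 10, 11, 12, 14, 15, 16}
Y − ((Z ∪ W) − X)ᶜ = {13}
(W Δ Y) Δ (Y − ((Z ∪ W) − X)ᶜ) = {4, 6, 8, 10, 11, 12, 13, 14, 16}
(X − Z) − ((W Δ Y) Δ (Y − ((Z ∪ W) − X)ᶜ)) = {1, 3, 5, 7}
Zᶜ = {1, 3, 4, 5, 6, 7, 8, 11, 12, 13, 14, 16}
X ∩ Zᶜ = {1, 3, 5, 7, 8, 11, 12, 14, 16}
(((Z ∪ W) − X)ᶜ)ᶜ = {13}
Y ∩ (((Z ∪ W) − X)ᶜ)ᶜ = {13}
(W Δ Y) Δ (Y ∩ (((Z ∪ W) − X)ᶜ)ᶜ) = {4, 6, 8, 10, 11, 12, 13, 14, 16}
(X ∩ Zᶜ) − ((W Δ Y) Δ (Y ∩ (((Z ∪ W) − X)ᶜ)ᶜ)) = {1, 3, 5, 7}
Both equal {1, 3, 5, 7}, so (X − Z) − ((W Δ Y) Δ (Y − ((Z ∪ W) − X)ᶜ)) = (X ∩ Zᶜ) − ((W Δ Y) Δ (Y ∩ (((Z ∪ W) − X)ᶜ)ᶜ)).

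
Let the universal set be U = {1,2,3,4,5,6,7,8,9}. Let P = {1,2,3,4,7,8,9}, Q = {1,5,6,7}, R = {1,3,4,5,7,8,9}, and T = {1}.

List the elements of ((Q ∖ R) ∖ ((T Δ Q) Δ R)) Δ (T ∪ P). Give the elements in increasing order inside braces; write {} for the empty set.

Q ∖ R = {6}
T Δ Q = {5,6,7}
(T Δ Q) Δ R = {1,3,4,6,8,9}
(Q ∖ R) ∖ ((T Δ Q) Δ R) = {}
T ∪ P = {1,2,3,4,7,8,9}
((Q ∖ R) ∖ ((T Δ Q) Δ R)) Δ (T ∪ P) = {1,2,3,4,7,8,9}

{1,2,3,4,7,8,9}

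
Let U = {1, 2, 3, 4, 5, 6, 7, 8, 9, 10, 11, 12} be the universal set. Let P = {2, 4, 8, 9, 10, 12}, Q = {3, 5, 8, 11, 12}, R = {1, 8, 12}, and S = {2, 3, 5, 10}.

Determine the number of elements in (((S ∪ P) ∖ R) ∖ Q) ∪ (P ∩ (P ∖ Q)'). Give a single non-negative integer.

S ∪ P = {2, 3, 4, 5, 8, 9, 10, 12}
(S ∪ P) ∖ R = {2, 3, 4, 5, 9, 10}
((S ∪ P) ∖ R) ∖ Q = {2, 4, 9, 10}
P ∖ Q = {2, 4, 9, 10}
(P ∖ Q)' = {1, 3, 5, 6, 7, 8, 11, 12}
P ∩ (P ∖ Q)' = {8, 12}
(((S ∪ P) ∖ R) ∖ Q) ∪ (P ∩ (P ∖ Q)') = {2, 4, 8, 9, 10, 12}
|(((S ∪ P) ∖ R) ∖ Q) ∪ (P ∩ (P ∖ Q)')| = 6

6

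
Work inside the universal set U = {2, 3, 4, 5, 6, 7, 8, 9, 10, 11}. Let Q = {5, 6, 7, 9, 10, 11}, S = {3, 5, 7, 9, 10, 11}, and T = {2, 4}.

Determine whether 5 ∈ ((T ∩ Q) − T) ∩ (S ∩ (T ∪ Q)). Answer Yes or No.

5 ∉ T and 5 ∈ Q, so 5 ∉ T ∩ Q
5 ∉ (T ∩ Q) and 5 ∉ T, so 5 ∉ (T ∩ Q) − T
5 ∉ T and 5 ∈ Q, so 5 ∈ T ∪ Q
5 ∈ S and 5 ∈ (T ∪ Q), so 5 ∈ S ∩ (T ∪ Q)
5 ∉ ((T ∩ Q) − T) and 5 ∈ (S ∩ (T ∪ Q)), so 5 ∉ ((T ∩ Q) − T) ∩ (S ∩ (T ∪ Q))

No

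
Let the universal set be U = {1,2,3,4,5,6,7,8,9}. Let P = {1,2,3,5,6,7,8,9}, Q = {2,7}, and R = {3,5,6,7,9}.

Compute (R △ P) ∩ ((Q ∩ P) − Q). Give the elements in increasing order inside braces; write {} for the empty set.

R △ P = {1,2,8}
Q ∩ P = {2,7}
(Q ∩ P) − Q = {}
(R △ P) ∩ ((Q ∩ P) − Q) = {}

{}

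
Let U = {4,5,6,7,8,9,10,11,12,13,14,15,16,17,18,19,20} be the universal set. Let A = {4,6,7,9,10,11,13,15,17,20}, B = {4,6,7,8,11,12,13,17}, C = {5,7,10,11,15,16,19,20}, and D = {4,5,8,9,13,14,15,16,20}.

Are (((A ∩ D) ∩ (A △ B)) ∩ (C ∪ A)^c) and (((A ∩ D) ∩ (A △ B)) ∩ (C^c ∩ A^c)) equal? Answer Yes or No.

A ∩ D = {4,9,13,15,20}
A △ B = {8,9,10,12,15,20}
(A ∩ D) ∩ (A △ B) = {9,15,20}
C ∪ A = {4,5,6,7,9,10,11,13,15,16,17,19,20}
(C ∪ A)^c = {8,12,14,18}
((A ∩ D) ∩ (A △ B)) ∩ (C ∪ A)^c = {}
C^c = {4,6,8,9,12,13,14,17,18}
A^c = {5,8,12,14,16,18,19}
C^c ∩ A^c = {8,12,14,18}
((A ∩ D) ∩ (A △ B)) ∩ (C^c ∩ A^c) = {}
Both equal {}, so ((A ∩ D) ∩ (A △ B)) ∩ (C ∪ A)^c = ((A ∩ D) ∩ (A △ B)) ∩ (C^c ∩ A^c).

Yes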